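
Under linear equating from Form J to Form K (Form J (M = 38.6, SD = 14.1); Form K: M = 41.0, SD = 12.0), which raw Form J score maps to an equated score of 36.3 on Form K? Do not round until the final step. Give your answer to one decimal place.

Invert y = (SD_Y/SD_X)(x − M_X) + M_Y:
x = (SD_X/SD_Y)(y − M_Y) + M_X = (14.1/12.0)(36.3 − 41.0) + 38.6
x = 1.175000 × -4.700 + 38.6 = 33.1

33.1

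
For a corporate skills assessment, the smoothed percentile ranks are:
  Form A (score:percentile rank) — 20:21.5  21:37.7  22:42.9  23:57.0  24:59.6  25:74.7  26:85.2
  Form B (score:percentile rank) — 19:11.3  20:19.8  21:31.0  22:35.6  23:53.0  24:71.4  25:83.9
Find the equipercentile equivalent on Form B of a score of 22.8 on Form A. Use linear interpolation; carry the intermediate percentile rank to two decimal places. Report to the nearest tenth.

23.1

PR of 22.8 on Form A: 42.9 + (22.8 − 22)/(23 − 22) × (57.0 − 42.9) = 54.18
On Form B, PR 54.18 falls between score 23 (PR 53.0) and 24 (PR 71.4).
Interpolate: 23 + (54.18 − 53.0)/(71.4 − 53.0) × (24 − 23) = 23.1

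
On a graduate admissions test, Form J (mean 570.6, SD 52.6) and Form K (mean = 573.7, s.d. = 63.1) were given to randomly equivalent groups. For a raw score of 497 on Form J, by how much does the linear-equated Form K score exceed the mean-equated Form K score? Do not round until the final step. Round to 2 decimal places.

-14.69

Mean-equated: 497 + (573.7 − 570.6) = 500.10
Linear-equated: (63.1/52.6)(497 − 570.6) + 573.7 = 485.408
Difference = 485.408 − 500.10 = -14.69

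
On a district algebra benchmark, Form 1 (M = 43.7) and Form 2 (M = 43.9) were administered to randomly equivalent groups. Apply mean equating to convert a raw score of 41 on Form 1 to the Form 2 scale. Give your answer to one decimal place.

41.2

Mean equating: y = x + (M_Y − M_X) = 41 + (43.9 − 43.7) = 41.2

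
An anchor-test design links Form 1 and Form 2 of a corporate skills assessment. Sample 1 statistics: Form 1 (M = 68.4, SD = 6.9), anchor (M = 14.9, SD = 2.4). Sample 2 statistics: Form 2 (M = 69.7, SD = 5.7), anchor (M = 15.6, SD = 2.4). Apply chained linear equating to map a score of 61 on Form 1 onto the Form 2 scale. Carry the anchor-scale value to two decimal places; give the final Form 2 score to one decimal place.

Form 1 → anchor (Sample 1): v = (2.4/6.9)(61 − 68.4) + 14.9 = 12.33
anchor → Form 2 (Sample 2): y = (5.7/2.4)(12.33 − 15.6) + 69.7 = 61.9

61.9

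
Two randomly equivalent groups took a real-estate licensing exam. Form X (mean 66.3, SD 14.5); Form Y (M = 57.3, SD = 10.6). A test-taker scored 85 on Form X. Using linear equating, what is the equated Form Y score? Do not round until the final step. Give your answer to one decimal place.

Linear equating: y = (SD_Y/SD_X)(x − M_X) + M_Y
y = (10.6/14.5)(85 − 66.3) + 57.3
y = 0.731034 × 18.7 + 57.3 = 13.6703 + 57.3 = 71.0

71.0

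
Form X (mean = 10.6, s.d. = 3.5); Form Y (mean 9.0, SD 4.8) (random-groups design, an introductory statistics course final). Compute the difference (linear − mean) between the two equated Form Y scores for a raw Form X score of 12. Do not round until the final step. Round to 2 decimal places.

Mean-equated: 12 + (9.0 − 10.6) = 10.40
Linear-equated: (4.8/3.5)(12 − 10.6) + 9.0 = 10.920
Difference = 10.920 − 10.40 = 0.52

0.52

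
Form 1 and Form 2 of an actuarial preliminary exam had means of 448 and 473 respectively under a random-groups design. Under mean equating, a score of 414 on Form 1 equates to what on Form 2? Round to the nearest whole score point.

Mean equating: y = x + (M_Y − M_X) = 414 + (473 − 448) = 439

439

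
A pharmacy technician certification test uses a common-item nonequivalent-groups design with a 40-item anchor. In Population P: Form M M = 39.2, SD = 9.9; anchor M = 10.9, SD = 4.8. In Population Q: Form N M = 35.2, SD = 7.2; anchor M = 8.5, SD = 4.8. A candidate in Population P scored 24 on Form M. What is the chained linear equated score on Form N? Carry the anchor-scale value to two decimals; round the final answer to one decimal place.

27.7

Form M → anchor (Population P): v = (4.8/9.9)(24 − 39.2) + 10.9 = 3.53
anchor → Form N (Population Q): y = (7.2/4.8)(3.53 − 8.5) + 35.2 = 27.7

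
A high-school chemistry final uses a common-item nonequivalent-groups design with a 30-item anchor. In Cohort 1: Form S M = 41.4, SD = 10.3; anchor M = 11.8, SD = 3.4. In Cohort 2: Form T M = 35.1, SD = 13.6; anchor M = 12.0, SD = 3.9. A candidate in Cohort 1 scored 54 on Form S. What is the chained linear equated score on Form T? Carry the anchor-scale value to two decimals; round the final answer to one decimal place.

Form S → anchor (Cohort 1): v = (3.4/10.3)(54 − 41.4) + 11.8 = 15.96
anchor → Form T (Cohort 2): y = (13.6/3.9)(15.96 − 12.0) + 35.1 = 48.9

48.9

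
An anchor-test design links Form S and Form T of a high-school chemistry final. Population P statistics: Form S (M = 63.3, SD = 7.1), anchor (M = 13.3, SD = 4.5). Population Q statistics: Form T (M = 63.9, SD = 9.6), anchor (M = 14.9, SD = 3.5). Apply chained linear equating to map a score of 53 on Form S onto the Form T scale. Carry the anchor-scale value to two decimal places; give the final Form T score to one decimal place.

Form S → anchor (Population P): v = (4.5/7.1)(53 − 63.3) + 13.3 = 6.77
anchor → Form T (Population Q): y = (9.6/3.5)(6.77 − 14.9) + 63.9 = 41.6

41.6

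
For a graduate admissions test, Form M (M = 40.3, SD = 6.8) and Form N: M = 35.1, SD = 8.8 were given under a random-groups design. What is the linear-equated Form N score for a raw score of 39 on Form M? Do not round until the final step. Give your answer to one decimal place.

Linear equating: y = (SD_Y/SD_X)(x − M_X) + M_Y
y = (8.8/6.8)(39 − 40.3) + 35.1
y = 1.294118 × -1.3 + 35.1 = -1.6824 + 35.1 = 33.4

33.4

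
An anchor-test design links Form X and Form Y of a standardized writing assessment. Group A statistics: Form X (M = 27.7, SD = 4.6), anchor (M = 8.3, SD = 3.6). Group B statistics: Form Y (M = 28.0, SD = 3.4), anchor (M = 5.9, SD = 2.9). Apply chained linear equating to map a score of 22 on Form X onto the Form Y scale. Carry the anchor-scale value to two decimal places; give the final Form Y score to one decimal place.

25.6

Form X → anchor (Group A): v = (3.6/4.6)(22 − 27.7) + 8.3 = 3.84
anchor → Form Y (Group B): y = (3.4/2.9)(3.84 − 5.9) + 28.0 = 25.6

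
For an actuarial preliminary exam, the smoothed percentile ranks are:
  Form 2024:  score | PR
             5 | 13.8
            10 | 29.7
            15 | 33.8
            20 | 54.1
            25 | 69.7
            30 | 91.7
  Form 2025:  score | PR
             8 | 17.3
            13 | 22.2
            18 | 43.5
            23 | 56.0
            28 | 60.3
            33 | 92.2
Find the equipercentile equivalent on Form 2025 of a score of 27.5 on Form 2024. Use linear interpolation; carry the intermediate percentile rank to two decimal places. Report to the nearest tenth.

31.2

PR of 27.5 on Form 2024: 69.7 + (27.5 − 25)/(30 − 25) × (91.7 − 69.7) = 80.70
On Form 2025, PR 80.70 falls between score 28 (PR 60.3) and 33 (PR 92.2).
Interpolate: 28 + (80.70 − 60.3)/(92.2 − 60.3) × (33 − 28) = 31.2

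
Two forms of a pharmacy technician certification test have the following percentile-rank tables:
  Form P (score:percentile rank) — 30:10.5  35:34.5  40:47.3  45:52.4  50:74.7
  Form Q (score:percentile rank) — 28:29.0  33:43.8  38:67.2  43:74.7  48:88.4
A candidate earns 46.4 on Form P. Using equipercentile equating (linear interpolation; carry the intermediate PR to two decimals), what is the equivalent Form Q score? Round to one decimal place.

PR of 46.4 on Form P: 52.4 + (46.4 − 45)/(50 − 45) × (74.7 − 52.4) = 58.64
On Form Q, PR 58.64 falls between score 33 (PR 43.8) and 38 (PR 67.2).
Interpolate: 33 + (58.64 − 43.8)/(67.2 − 43.8) × (38 − 33) = 36.2

36.2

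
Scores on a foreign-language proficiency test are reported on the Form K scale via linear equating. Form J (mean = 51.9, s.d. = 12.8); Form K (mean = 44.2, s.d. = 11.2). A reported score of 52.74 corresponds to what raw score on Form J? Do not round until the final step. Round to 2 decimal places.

Invert y = (SD_Y/SD_X)(x − M_X) + M_Y:
x = (SD_X/SD_Y)(y − M_Y) + M_X = (12.8/11.2)(52.74 − 44.2) + 51.9
x = 1.142857 × 8.540 + 51.9 = 61.66

61.66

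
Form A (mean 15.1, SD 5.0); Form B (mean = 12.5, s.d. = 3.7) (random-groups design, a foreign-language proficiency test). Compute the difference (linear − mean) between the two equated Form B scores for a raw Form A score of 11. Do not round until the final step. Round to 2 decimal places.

1.07

Mean-equated: 11 + (12.5 − 15.1) = 8.40
Linear-equated: (3.7/5.0)(11 − 15.1) + 12.5 = 9.466
Difference = 9.466 − 8.40 = 1.07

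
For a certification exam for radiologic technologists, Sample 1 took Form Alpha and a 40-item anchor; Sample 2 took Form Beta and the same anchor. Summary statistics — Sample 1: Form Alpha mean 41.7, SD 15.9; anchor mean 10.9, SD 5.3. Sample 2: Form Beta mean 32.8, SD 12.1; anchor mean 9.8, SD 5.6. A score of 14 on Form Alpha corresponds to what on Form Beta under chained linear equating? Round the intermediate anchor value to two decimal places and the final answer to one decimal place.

15.2

Form Alpha → anchor (Sample 1): v = (5.3/15.9)(14 − 41.7) + 10.9 = 1.67
anchor → Form Beta (Sample 2): y = (12.1/5.6)(1.67 − 9.8) + 32.8 = 15.2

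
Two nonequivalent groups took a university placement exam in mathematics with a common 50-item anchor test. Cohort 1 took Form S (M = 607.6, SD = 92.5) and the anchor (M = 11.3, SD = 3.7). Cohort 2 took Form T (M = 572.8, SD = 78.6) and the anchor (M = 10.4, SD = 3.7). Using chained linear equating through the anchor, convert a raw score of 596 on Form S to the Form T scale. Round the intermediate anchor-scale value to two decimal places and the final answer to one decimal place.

Form S → anchor (Cohort 1): v = (3.7/92.5)(596 − 607.6) + 11.3 = 10.84
anchor → Form T (Cohort 2): y = (78.6/3.7)(10.84 − 10.4) + 572.8 = 582.1

582.1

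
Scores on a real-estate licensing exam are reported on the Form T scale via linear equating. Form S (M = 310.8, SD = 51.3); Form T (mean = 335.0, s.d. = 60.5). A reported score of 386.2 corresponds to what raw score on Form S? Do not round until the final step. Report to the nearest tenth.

Invert y = (SD_Y/SD_X)(x − M_X) + M_Y:
x = (SD_X/SD_Y)(y − M_Y) + M_X = (51.3/60.5)(386.2 − 335.0) + 310.8
x = 0.847934 × 51.200 + 310.8 = 354.2

354.2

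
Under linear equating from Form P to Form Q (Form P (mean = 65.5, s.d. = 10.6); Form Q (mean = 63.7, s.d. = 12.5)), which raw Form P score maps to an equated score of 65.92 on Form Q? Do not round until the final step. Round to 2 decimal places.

Invert y = (SD_Y/SD_X)(x − M_X) + M_Y:
x = (SD_X/SD_Y)(y − M_Y) + M_X = (10.6/12.5)(65.92 − 63.7) + 65.5
x = 0.848000 × 2.220 + 65.5 = 67.38

67.38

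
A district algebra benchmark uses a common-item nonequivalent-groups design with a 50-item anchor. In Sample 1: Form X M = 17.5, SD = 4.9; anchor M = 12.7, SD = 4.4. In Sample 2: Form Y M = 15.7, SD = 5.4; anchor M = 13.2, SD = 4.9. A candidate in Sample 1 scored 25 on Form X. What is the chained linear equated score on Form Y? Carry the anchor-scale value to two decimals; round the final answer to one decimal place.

22.6

Form X → anchor (Sample 1): v = (4.4/4.9)(25 − 17.5) + 12.7 = 19.43
anchor → Form Y (Sample 2): y = (5.4/4.9)(19.43 − 13.2) + 15.7 = 22.6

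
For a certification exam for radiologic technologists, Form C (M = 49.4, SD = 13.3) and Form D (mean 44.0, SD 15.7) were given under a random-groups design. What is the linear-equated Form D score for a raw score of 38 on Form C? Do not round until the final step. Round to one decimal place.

30.5

Linear equating: y = (SD_Y/SD_X)(x − M_X) + M_Y
y = (15.7/13.3)(38 − 49.4) + 44.0
y = 1.180451 × -11.4 + 44.0 = -13.4571 + 44.0 = 30.5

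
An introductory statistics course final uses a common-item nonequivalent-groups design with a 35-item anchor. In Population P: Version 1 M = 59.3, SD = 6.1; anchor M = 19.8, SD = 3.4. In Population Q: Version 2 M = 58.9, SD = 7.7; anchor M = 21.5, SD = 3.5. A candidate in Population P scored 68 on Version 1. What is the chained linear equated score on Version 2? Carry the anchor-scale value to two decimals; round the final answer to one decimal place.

Version 1 → anchor (Population P): v = (3.4/6.1)(68 − 59.3) + 19.8 = 24.65
anchor → Version 2 (Population Q): y = (7.7/3.5)(24.65 − 21.5) + 58.9 = 65.8

65.8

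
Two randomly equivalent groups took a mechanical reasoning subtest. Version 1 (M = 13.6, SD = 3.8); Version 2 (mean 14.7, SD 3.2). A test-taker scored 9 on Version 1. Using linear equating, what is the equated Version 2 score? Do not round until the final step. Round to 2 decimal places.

10.83

Linear equating: y = (SD_Y/SD_X)(x − M_X) + M_Y
y = (3.2/3.8)(9 − 13.6) + 14.7
y = 0.842105 × -4.6 + 14.7 = -3.8737 + 14.7 = 10.83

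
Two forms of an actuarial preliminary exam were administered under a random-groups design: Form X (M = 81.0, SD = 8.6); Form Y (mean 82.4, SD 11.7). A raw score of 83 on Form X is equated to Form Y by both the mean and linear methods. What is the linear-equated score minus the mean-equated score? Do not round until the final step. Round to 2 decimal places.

Mean-equated: 83 + (82.4 − 81.0) = 84.40
Linear-equated: (11.7/8.6)(83 − 81.0) + 82.4 = 85.121
Difference = 85.121 − 84.40 = 0.72

0.72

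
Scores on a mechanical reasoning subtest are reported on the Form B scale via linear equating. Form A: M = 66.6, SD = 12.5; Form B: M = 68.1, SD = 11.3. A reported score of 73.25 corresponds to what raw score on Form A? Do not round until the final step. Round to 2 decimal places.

Invert y = (SD_Y/SD_X)(x − M_X) + M_Y:
x = (SD_X/SD_Y)(y − M_Y) + M_X = (12.5/11.3)(73.25 − 68.1) + 66.6
x = 1.106195 × 5.150 + 66.6 = 72.30

72.30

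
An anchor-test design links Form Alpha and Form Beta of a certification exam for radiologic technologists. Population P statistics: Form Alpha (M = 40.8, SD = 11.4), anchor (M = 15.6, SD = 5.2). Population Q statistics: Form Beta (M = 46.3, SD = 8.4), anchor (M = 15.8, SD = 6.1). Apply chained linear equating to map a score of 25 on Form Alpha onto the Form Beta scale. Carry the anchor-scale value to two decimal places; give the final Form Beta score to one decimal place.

36.1

Form Alpha → anchor (Population P): v = (5.2/11.4)(25 − 40.8) + 15.6 = 8.39
anchor → Form Beta (Population Q): y = (8.4/6.1)(8.39 − 15.8) + 46.3 = 36.1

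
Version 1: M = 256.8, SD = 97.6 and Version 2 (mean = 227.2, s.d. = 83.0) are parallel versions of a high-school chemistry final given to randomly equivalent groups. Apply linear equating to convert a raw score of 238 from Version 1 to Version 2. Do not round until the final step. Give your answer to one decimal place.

Linear equating: y = (SD_Y/SD_X)(x − M_X) + M_Y
y = (83.0/97.6)(238 − 256.8) + 227.2
y = 0.850410 × -18.8 + 227.2 = -15.9877 + 227.2 = 211.2

211.2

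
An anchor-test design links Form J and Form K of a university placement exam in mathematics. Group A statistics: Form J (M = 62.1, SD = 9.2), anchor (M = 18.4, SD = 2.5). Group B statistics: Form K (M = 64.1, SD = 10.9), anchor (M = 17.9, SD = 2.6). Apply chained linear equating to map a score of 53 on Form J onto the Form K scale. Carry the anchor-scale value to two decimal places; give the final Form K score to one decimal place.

Form J → anchor (Group A): v = (2.5/9.2)(53 − 62.1) + 18.4 = 15.93
anchor → Form K (Group B): y = (10.9/2.6)(15.93 − 17.9) + 64.1 = 55.8

55.8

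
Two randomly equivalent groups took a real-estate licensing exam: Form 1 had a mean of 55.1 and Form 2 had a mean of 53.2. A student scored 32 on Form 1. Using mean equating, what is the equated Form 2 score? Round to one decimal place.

Mean equating: y = x + (M_Y − M_X) = 32 + (53.2 − 55.1) = 30.1

30.1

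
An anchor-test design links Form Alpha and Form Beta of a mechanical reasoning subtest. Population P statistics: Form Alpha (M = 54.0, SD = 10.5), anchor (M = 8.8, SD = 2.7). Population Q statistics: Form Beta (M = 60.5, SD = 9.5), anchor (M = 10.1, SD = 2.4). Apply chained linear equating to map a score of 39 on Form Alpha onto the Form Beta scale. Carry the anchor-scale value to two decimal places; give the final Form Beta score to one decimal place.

Form Alpha → anchor (Population P): v = (2.7/10.5)(39 − 54.0) + 8.8 = 4.94
anchor → Form Beta (Population Q): y = (9.5/2.4)(4.94 − 10.1) + 60.5 = 40.1

40.1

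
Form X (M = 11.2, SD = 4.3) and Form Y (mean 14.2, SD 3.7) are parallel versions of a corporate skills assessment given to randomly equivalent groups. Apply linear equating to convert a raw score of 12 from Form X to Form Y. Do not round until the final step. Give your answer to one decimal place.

Linear equating: y = (SD_Y/SD_X)(x − M_X) + M_Y
y = (3.7/4.3)(12 − 11.2) + 14.2
y = 0.860465 × 0.8 + 14.2 = 0.6884 + 14.2 = 14.9

14.9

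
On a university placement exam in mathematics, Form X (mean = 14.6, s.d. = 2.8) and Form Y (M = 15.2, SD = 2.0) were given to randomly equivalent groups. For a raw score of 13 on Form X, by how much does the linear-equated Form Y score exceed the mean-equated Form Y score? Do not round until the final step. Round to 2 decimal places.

Mean-equated: 13 + (15.2 − 14.6) = 13.60
Linear-equated: (2.0/2.8)(13 − 14.6) + 15.2 = 14.057
Difference = 14.057 − 13.60 = 0.46

0.46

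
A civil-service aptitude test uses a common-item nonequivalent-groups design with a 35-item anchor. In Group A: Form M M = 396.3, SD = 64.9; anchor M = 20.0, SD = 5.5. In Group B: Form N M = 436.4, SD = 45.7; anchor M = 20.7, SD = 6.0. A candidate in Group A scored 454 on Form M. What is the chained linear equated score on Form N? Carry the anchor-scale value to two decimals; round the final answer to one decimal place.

Form M → anchor (Group A): v = (5.5/64.9)(454 − 396.3) + 20.0 = 24.89
anchor → Form N (Group B): y = (45.7/6.0)(24.89 − 20.7) + 436.4 = 468.3

468.3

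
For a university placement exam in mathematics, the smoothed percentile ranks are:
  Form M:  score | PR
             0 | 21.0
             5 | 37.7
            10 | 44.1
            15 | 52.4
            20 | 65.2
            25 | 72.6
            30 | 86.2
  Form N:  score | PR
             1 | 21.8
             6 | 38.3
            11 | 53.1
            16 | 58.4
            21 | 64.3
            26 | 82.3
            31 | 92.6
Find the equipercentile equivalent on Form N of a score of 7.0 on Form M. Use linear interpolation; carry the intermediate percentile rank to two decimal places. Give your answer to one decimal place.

PR of 7.0 on Form M: 37.7 + (7.0 − 5)/(10 − 5) × (44.1 − 37.7) = 40.26
On Form N, PR 40.26 falls between score 6 (PR 38.3) and 11 (PR 53.1).
Interpolate: 6 + (40.26 − 38.3)/(53.1 − 38.3) × (11 − 6) = 6.7

6.7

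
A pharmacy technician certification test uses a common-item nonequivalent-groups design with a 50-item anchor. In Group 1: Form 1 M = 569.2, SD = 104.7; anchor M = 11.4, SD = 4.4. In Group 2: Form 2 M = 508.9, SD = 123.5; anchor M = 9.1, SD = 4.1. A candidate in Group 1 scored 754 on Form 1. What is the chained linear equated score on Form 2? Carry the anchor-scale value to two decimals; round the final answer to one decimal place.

812.2

Form 1 → anchor (Group 1): v = (4.4/104.7)(754 − 569.2) + 11.4 = 19.17
anchor → Form 2 (Group 2): y = (123.5/4.1)(19.17 − 9.1) + 508.9 = 812.2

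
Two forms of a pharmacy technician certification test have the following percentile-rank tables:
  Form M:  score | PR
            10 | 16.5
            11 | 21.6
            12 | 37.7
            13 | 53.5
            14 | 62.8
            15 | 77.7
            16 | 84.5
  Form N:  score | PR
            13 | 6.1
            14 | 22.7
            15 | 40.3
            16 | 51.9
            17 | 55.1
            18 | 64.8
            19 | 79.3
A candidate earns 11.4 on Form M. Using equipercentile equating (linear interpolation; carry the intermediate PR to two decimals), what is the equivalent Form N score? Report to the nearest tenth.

PR of 11.4 on Form M: 21.6 + (11.4 − 11)/(12 − 11) × (37.7 − 21.6) = 28.04
On Form N, PR 28.04 falls between score 14 (PR 22.7) and 15 (PR 40.3).
Interpolate: 14 + (28.04 − 22.7)/(40.3 − 22.7) × (15 − 14) = 14.3

14.3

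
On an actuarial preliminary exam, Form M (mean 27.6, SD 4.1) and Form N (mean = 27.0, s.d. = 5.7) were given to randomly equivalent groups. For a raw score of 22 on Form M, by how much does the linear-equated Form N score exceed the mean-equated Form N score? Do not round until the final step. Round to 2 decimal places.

Mean-equated: 22 + (27.0 − 27.6) = 21.40
Linear-equated: (5.7/4.1)(22 − 27.6) + 27.0 = 19.215
Difference = 19.215 − 21.40 = -2.19

-2.19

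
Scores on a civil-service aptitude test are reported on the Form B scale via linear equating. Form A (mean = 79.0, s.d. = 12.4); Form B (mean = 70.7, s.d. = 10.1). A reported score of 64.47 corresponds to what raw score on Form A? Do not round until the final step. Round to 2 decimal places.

Invert y = (SD_Y/SD_X)(x − M_X) + M_Y:
x = (SD_X/SD_Y)(y − M_Y) + M_X = (12.4/10.1)(64.47 − 70.7) + 79.0
x = 1.227723 × -6.230 + 79.0 = 71.35

71.35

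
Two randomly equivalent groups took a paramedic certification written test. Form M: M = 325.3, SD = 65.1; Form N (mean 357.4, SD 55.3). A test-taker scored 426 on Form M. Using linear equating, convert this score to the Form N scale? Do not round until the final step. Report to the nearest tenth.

Linear equating: y = (SD_Y/SD_X)(x − M_X) + M_Y
y = (55.3/65.1)(426 − 325.3) + 357.4
y = 0.849462 × 100.7 + 357.4 = 85.5409 + 357.4 = 442.9

442.9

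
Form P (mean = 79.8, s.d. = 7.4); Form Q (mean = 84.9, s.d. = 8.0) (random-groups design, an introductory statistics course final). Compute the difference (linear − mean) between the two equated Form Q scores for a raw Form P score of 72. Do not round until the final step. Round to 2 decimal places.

Mean-equated: 72 + (84.9 − 79.8) = 77.10
Linear-equated: (8.0/7.4)(72 − 79.8) + 84.9 = 76.468
Difference = 76.468 − 77.10 = -0.63

-0.63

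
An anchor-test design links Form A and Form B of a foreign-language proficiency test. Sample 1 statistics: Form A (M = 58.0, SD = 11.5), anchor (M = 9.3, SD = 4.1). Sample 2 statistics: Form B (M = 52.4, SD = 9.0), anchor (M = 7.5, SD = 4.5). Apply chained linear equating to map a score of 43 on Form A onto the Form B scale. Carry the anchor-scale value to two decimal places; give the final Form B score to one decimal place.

Form A → anchor (Sample 1): v = (4.1/11.5)(43 − 58.0) + 9.3 = 3.95
anchor → Form B (Sample 2): y = (9.0/4.5)(3.95 − 7.5) + 52.4 = 45.3

45.3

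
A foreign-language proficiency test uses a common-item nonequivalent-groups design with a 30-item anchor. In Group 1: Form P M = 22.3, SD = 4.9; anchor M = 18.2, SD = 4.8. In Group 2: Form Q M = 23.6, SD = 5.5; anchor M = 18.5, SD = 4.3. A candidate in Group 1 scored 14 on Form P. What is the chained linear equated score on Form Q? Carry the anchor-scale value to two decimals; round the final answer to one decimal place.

Form P → anchor (Group 1): v = (4.8/4.9)(14 − 22.3) + 18.2 = 10.07
anchor → Form Q (Group 2): y = (5.5/4.3)(10.07 − 18.5) + 23.6 = 12.8

12.8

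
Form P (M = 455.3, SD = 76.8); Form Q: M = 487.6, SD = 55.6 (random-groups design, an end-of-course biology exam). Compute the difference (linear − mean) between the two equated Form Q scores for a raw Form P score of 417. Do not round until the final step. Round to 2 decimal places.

10.57

Mean-equated: 417 + (487.6 − 455.3) = 449.30
Linear-equated: (55.6/76.8)(417 − 455.3) + 487.6 = 459.872
Difference = 459.872 − 449.30 = 10.57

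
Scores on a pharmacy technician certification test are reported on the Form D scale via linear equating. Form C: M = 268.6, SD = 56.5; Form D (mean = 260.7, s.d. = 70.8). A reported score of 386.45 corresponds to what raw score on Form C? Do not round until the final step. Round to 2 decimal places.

368.95

Invert y = (SD_Y/SD_X)(x − M_X) + M_Y:
x = (SD_X/SD_Y)(y − M_Y) + M_X = (56.5/70.8)(386.45 − 260.7) + 268.6
x = 0.798023 × 125.750 + 268.6 = 368.95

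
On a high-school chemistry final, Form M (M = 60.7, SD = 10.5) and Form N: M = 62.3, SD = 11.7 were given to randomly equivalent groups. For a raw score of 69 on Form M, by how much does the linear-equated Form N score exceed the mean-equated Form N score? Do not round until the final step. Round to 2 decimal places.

0.95

Mean-equated: 69 + (62.3 − 60.7) = 70.60
Linear-equated: (11.7/10.5)(69 − 60.7) + 62.3 = 71.549
Difference = 71.549 − 70.60 = 0.95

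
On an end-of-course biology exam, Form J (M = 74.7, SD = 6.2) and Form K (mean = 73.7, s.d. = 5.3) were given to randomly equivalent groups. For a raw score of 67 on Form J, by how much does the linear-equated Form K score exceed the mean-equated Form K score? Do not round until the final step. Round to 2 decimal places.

1.12

Mean-equated: 67 + (73.7 − 74.7) = 66.00
Linear-equated: (5.3/6.2)(67 − 74.7) + 73.7 = 67.118
Difference = 67.118 − 66.00 = 1.12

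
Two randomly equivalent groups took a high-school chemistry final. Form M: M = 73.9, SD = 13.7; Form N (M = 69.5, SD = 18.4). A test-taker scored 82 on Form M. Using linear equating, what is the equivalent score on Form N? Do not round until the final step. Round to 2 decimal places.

80.38

Linear equating: y = (SD_Y/SD_X)(x − M_X) + M_Y
y = (18.4/13.7)(82 − 73.9) + 69.5
y = 1.343066 × 8.1 + 69.5 = 10.8788 + 69.5 = 80.38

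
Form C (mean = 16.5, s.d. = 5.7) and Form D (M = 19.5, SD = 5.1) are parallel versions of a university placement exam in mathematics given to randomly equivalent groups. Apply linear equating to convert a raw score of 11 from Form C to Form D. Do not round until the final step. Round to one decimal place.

Linear equating: y = (SD_Y/SD_X)(x − M_X) + M_Y
y = (5.1/5.7)(11 − 16.5) + 19.5
y = 0.894737 × -5.5 + 19.5 = -4.9211 + 19.5 = 14.6

14.6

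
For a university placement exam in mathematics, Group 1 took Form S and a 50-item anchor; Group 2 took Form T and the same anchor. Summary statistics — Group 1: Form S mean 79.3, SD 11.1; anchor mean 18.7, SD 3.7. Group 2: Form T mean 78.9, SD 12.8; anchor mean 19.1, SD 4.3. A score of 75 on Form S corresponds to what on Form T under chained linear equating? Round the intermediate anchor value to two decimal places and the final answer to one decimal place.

73.5

Form S → anchor (Group 1): v = (3.7/11.1)(75 − 79.3) + 18.7 = 17.27
anchor → Form T (Group 2): y = (12.8/4.3)(17.27 − 19.1) + 78.9 = 73.5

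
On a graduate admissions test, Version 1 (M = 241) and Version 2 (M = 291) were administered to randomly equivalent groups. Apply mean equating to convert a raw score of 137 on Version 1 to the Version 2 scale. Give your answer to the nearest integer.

187

Mean equating: y = x + (M_Y − M_X) = 137 + (291 − 241) = 187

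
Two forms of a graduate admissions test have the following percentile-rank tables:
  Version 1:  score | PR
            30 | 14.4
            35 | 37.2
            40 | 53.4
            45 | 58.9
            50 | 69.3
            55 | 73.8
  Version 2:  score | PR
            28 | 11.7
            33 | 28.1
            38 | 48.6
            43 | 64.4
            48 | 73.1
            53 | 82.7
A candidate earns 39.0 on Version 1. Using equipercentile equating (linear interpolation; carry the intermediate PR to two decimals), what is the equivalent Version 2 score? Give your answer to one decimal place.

PR of 39.0 on Version 1: 37.2 + (39.0 − 35)/(40 − 35) × (53.4 − 37.2) = 50.16
On Version 2, PR 50.16 falls between score 38 (PR 48.6) and 43 (PR 64.4).
Interpolate: 38 + (50.16 − 48.6)/(64.4 − 48.6) × (43 − 38) = 38.5

38.5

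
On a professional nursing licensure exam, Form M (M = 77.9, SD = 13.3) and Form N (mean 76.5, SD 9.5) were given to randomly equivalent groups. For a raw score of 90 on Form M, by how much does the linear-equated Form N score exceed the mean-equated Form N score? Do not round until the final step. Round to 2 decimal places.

-3.46

Mean-equated: 90 + (76.5 − 77.9) = 88.60
Linear-equated: (9.5/13.3)(90 − 77.9) + 76.5 = 85.143
Difference = 85.143 − 88.60 = -3.46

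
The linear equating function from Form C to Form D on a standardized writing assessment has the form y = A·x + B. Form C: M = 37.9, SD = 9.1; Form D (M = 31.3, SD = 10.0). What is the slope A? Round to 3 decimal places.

A = SD_Y / SD_X = 10.0 / 9.1 = 1.099

1.099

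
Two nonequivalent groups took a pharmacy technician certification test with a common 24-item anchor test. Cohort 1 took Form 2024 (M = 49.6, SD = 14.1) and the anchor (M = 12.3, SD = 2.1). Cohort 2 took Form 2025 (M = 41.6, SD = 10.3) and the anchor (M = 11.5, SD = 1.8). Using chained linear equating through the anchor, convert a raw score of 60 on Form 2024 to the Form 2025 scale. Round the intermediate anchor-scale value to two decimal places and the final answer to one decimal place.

55.0

Form 2024 → anchor (Cohort 1): v = (2.1/14.1)(60 − 49.6) + 12.3 = 13.85
anchor → Form 2025 (Cohort 2): y = (10.3/1.8)(13.85 − 11.5) + 41.6 = 55.0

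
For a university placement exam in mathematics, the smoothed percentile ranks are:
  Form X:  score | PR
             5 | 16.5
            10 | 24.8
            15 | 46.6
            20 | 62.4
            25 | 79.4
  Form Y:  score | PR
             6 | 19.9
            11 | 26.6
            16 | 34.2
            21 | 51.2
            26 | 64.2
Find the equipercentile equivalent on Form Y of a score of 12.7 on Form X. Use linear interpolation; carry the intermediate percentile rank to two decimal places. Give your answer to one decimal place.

PR of 12.7 on Form X: 24.8 + (12.7 − 10)/(15 − 10) × (46.6 − 24.8) = 36.57
On Form Y, PR 36.57 falls between score 16 (PR 34.2) and 21 (PR 51.2).
Interpolate: 16 + (36.57 − 34.2)/(51.2 − 34.2) × (21 − 16) = 16.7

16.7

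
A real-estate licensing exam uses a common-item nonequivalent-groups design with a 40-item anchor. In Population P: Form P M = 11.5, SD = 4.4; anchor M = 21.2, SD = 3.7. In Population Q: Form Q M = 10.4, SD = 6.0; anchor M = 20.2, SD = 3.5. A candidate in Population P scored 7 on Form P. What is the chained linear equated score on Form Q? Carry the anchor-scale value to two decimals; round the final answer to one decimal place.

5.6

Form P → anchor (Population P): v = (3.7/4.4)(7 − 11.5) + 21.2 = 17.42
anchor → Form Q (Population Q): y = (6.0/3.5)(17.42 − 20.2) + 10.4 = 5.6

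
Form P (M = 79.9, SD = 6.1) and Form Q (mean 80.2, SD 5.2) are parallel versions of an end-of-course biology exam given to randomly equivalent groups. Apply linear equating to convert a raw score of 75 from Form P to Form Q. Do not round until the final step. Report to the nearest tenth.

Linear equating: y = (SD_Y/SD_X)(x − M_X) + M_Y
y = (5.2/6.1)(75 − 79.9) + 80.2
y = 0.852459 × -4.9 + 80.2 = -4.1770 + 80.2 = 76.0

76.0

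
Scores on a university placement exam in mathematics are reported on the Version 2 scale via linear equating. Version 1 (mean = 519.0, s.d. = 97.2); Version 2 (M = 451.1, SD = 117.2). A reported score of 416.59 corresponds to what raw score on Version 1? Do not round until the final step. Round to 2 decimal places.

490.38

Invert y = (SD_Y/SD_X)(x − M_X) + M_Y:
x = (SD_X/SD_Y)(y − M_Y) + M_X = (97.2/117.2)(416.59 − 451.1) + 519.0
x = 0.829352 × -34.510 + 519.0 = 490.38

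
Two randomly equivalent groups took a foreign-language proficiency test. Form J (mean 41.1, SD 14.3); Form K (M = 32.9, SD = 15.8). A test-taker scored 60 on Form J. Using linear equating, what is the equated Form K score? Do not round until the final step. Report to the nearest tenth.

53.8

Linear equating: y = (SD_Y/SD_X)(x − M_X) + M_Y
y = (15.8/14.3)(60 − 41.1) + 32.9
y = 1.104895 × 18.9 + 32.9 = 20.8825 + 32.9 = 53.8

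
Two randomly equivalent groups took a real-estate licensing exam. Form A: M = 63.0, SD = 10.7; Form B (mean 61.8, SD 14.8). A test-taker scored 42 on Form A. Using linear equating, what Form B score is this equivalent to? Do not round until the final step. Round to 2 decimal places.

Linear equating: y = (SD_Y/SD_X)(x − M_X) + M_Y
y = (14.8/10.7)(42 − 63.0) + 61.8
y = 1.383178 × -21.0 + 61.8 = -29.0467 + 61.8 = 32.75

32.75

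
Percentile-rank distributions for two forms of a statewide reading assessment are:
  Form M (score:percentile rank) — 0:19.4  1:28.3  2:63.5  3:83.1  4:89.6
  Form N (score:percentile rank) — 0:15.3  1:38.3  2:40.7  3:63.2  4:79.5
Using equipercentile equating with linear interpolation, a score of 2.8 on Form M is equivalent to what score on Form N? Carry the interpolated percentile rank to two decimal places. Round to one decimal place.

4.0

PR of 2.8 on Form M: 63.5 + (2.8 − 2)/(3 − 2) × (83.1 − 63.5) = 79.18
On Form N, PR 79.18 falls between score 3 (PR 63.2) and 4 (PR 79.5).
Interpolate: 3 + (79.18 − 63.2)/(79.5 − 63.2) × (4 − 3) = 4.0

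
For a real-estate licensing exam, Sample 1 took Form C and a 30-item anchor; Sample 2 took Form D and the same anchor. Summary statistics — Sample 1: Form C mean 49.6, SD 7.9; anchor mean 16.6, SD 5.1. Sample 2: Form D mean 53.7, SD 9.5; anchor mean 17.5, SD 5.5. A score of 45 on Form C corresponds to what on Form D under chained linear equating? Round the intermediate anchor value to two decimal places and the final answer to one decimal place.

Form C → anchor (Sample 1): v = (5.1/7.9)(45 − 49.6) + 16.6 = 13.63
anchor → Form D (Sample 2): y = (9.5/5.5)(13.63 − 17.5) + 53.7 = 47.0

47.0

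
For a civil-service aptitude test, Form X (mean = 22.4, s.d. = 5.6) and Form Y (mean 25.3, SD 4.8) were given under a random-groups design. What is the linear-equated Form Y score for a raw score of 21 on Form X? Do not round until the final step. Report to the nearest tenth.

Linear equating: y = (SD_Y/SD_X)(x − M_X) + M_Y
y = (4.8/5.6)(21 − 22.4) + 25.3
y = 0.857143 × -1.4 + 25.3 = -1.2000 + 25.3 = 24.1

24.1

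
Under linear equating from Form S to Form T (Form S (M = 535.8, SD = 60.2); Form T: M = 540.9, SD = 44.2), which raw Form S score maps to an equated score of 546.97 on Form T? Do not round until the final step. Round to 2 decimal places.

544.07

Invert y = (SD_Y/SD_X)(x − M_X) + M_Y:
x = (SD_X/SD_Y)(y − M_Y) + M_X = (60.2/44.2)(546.97 − 540.9) + 535.8
x = 1.361991 × 6.070 + 535.8 = 544.07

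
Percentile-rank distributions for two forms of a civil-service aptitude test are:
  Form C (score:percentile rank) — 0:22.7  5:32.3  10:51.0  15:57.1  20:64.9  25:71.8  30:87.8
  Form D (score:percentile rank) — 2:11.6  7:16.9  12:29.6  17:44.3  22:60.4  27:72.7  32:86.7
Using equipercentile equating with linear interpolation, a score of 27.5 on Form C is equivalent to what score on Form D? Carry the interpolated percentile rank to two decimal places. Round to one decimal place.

29.5

PR of 27.5 on Form C: 71.8 + (27.5 − 25)/(30 − 25) × (87.8 − 71.8) = 79.80
On Form D, PR 79.80 falls between score 27 (PR 72.7) and 32 (PR 86.7).
Interpolate: 27 + (79.80 − 72.7)/(86.7 − 72.7) × (32 − 27) = 29.5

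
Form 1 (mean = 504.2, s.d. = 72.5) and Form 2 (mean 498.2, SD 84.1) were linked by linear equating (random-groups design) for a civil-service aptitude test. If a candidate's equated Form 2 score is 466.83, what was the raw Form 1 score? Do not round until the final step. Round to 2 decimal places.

Invert y = (SD_Y/SD_X)(x − M_X) + M_Y:
x = (SD_X/SD_Y)(y − M_Y) + M_X = (72.5/84.1)(466.83 − 498.2) + 504.2
x = 0.862069 × -31.370 + 504.2 = 477.16

477.16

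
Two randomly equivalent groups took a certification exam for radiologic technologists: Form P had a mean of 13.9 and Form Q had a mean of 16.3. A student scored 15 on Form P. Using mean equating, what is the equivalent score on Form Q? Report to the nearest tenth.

Mean equating: y = x + (M_Y − M_X) = 15 + (16.3 − 13.9) = 17.4

17.4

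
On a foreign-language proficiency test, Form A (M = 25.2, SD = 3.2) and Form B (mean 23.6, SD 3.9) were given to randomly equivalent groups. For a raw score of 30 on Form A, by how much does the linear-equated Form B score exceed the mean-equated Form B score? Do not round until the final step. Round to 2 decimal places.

1.05

Mean-equated: 30 + (23.6 − 25.2) = 28.40
Linear-equated: (3.9/3.2)(30 − 25.2) + 23.6 = 29.450
Difference = 29.450 − 28.40 = 1.05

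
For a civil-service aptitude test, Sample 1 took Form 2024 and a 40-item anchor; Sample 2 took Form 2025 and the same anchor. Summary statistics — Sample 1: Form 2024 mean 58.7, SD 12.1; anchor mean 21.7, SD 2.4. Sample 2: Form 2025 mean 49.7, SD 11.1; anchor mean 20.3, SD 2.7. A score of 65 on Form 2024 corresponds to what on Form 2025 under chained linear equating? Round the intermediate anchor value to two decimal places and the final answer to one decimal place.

60.6

Form 2024 → anchor (Sample 1): v = (2.4/12.1)(65 − 58.7) + 21.7 = 22.95
anchor → Form 2025 (Sample 2): y = (11.1/2.7)(22.95 − 20.3) + 49.7 = 60.6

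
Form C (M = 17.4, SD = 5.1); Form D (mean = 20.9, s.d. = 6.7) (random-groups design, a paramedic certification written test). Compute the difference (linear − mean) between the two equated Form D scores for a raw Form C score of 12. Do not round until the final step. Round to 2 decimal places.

Mean-equated: 12 + (20.9 − 17.4) = 15.50
Linear-equated: (6.7/5.1)(12 − 17.4) + 20.9 = 13.806
Difference = 13.806 − 15.50 = -1.69

-1.69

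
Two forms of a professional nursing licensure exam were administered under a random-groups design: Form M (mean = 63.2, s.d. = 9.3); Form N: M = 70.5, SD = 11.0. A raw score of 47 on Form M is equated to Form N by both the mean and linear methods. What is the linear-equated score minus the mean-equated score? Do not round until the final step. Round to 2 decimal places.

-2.96

Mean-equated: 47 + (70.5 − 63.2) = 54.30
Linear-equated: (11.0/9.3)(47 − 63.2) + 70.5 = 51.339
Difference = 51.339 − 54.30 = -2.96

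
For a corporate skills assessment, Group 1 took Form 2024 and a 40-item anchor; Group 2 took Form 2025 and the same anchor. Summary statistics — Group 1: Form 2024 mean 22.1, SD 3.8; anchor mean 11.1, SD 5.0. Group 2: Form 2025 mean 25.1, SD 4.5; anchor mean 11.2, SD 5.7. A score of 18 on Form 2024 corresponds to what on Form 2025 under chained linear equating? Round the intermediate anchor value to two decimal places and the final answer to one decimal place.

Form 2024 → anchor (Group 1): v = (5.0/3.8)(18 − 22.1) + 11.1 = 5.71
anchor → Form 2025 (Group 2): y = (4.5/5.7)(5.71 − 11.2) + 25.1 = 20.8

20.8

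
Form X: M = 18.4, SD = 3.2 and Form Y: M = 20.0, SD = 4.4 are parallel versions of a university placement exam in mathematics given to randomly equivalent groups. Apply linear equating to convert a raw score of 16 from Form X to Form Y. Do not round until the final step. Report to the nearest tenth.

Linear equating: y = (SD_Y/SD_X)(x − M_X) + M_Y
y = (4.4/3.2)(16 − 18.4) + 20.0
y = 1.375000 × -2.4 + 20.0 = -3.3000 + 20.0 = 16.7

16.7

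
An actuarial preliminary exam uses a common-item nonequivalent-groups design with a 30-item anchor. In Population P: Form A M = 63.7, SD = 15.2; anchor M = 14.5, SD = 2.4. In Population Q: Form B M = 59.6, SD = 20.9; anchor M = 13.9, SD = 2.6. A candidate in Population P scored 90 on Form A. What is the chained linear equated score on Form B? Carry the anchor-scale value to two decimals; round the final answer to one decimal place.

Form A → anchor (Population P): v = (2.4/15.2)(90 − 63.7) + 14.5 = 18.65
anchor → Form B (Population Q): y = (20.9/2.6)(18.65 − 13.9) + 59.6 = 97.8

97.8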